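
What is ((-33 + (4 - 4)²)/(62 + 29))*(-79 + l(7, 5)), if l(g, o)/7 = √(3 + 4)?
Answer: 2607/91 - 33*√7/13 ≈ 21.932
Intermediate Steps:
l(g, o) = 7*√7 (l(g, o) = 7*√(3 + 4) = 7*√7)
((-33 + (4 - 4)²)/(62 + 29))*(-79 + l(7, 5)) = ((-33 + (4 - 4)²)/(62 + 29))*(-79 + 7*√7) = ((-33 + 0²)/91)*(-79 + 7*√7) = ((-33 + 0)*(1/91))*(-79 + 7*√7) = (-33*1/91)*(-79 + 7*√7) = -33*(-79 + 7*√7)/91 = 2607/91 - 33*√7/13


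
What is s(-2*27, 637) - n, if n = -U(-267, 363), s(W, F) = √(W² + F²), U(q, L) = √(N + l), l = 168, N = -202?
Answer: √408685 + I*√34 ≈ 639.29 + 5.831*I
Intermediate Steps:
U(q, L) = I*√34 (U(q, L) = √(-202 + 168) = √(-34) = I*√34)
s(W, F) = √(F² + W²)
n = -I*√34 ≈ -5.8309*I
s(-2*27, 637) - n = √(637² + (-2*27)²) - (-1)*I*√34 = √(405769 + (-54)²) + I*√34 = √(405769 + 2916) + I*√34 = √408685 + I*√34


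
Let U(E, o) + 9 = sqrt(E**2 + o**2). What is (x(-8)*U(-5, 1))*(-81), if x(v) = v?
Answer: -5832 + 648*sqrt(26) ≈ -2527.8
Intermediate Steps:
U(E, o) = -9 + sqrt(E**2 + o**2)
(x(-8)*U(-5, 1))*(-81) = -8*(-9 + sqrt((-5)**2 + 1**2))*(-81) = -8*(-9 + sqrt(25 + 1))*(-81) = -8*(-9 + sqrt(26))*(-81) = (72 - 8*sqrt(26))*(-81) = -5832 + 648*sqrt(26)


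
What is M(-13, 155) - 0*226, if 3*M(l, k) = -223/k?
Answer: -223/465 ≈ -0.47957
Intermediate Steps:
M(l, k) = -223/(3*k) (M(l, k) = (-223/k)/3 = -223/(3*k))
M(-13, 155) - 0*226 = -223/3/155 - 0*226 = -223/3*1/155 - 1*0 = -223/465 + 0 = -223/465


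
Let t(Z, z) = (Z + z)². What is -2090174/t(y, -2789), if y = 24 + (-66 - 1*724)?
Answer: -2090174/12638025 ≈ -0.16539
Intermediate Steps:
y = -766 (y = 24 + (-66 - 724) = 24 - 790 = -766)
-2090174/t(y, -2789) = -2090174/(-766 - 2789)² = -2090174/((-3555)²) = -2090174/12638025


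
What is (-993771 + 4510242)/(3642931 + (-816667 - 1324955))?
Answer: 3516471/1501309 ≈ 2.3423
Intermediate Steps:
(-993771 + 4510242)/(3642931 + (-816667 - 1324955)) = 3516471/(3642931 - 2141622) = 3516471/1501309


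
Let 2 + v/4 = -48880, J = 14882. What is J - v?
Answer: 210410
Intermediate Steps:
v = -195528 (v = -8 + 4*(-48880) = -8 - 195520 = -195528)
J - v = 14882 - 1*(-195528) = 14882 + 195528 = 210410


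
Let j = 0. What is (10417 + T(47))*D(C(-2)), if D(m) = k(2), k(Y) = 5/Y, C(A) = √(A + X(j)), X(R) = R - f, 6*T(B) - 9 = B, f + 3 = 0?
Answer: 156395/6 ≈ 26066.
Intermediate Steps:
f = -3 (f = -3 + 0 = -3)
T(B) = 3/2 + B/6
X(R) = 3 + R (X(R) = R - 1*(-3) = R + 3 = 3 + R)
C(A) = √(3 + A) (C(A) = √(A + (3 + 0)) = √(A + 3) = √(3 + A))
D(m) = 5/2
(10417 + T(47))*D(C(-2)) = (10417 + (3/2 + (⅙)*47))*(5/2) = (10417 + (3/2 + 47/6))*(5/2) = (10417 + 28/3)*(5/2) = (31279/3)*(5/2) = 156395/6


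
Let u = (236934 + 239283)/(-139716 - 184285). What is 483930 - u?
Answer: 156794280147/324001 ≈ 4.8393e+5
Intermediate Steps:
u = -476217/324001 (u = 476217/(-324001) = 476217*(-1/324001) = -476217/324001 ≈ -1.4698)
483930 - u = 483930 - 1*(-476217/324001) = 483930 + 476217/324001 = 156794280147/324001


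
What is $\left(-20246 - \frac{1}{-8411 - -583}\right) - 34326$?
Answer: $- \frac{427189615}{7828} \approx -54572.0$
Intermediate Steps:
$\left(-20246 - \frac{1}{-8411 - -583}\right) - 34326 = \left(-20246 - \frac{1}{-8411 + 583}\right) - 34326 = \left(-20246 - \frac{1}{-7828}\right) - 34326 = \left(-20246 - - \frac{1}{7828}\right) - 34326 = \left(-20246 + \frac{1}{7828}\right) - 34326 = - \frac{158485687}{7828} - 34326 = - \frac{427189615}{7828}$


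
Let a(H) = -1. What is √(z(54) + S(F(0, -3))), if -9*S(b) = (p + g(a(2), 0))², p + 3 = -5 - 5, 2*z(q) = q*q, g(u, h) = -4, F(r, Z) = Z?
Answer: √12833/3 ≈ 37.761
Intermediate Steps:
z(q) = q²/2 (z(q) = (q*q)/2 = q²/2)
p = -13 (p = -3 + (-5 - 5) = -3 - 10 = -13)
S(b) = -289/9 (S(b) = -(-13 - 4)²/9 = -⅑*(-17)² = -⅑*289 = -289/9)
√(z(54) + S(F(0, -3))) = √((½)*54² - 289/9) = √((½)*2916 - 289/9) = √(1458 - 289/9) = √(12833/9) = √12833/3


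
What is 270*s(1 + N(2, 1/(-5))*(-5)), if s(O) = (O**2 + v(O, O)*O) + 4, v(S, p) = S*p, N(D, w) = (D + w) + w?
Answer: -78300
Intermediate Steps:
N(D, w) = D + 2*w
s(O) = 4 + O**2 + O**3 (s(O) = (O**2 + (O*O)*O) + 4 = (O**2 + O**2*O) + 4 = (O**2 + O**3) + 4 = 4 + O**2 + O**3)
270*s(1 + N(2, 1/(-5))*(-5)) = 270*(4 + (1 + (2 + 2/(-5))*(-5))**2 + (1 + (2 + 2/(-5))*(-5))**3) = 270*(4 + (1 + (2 + 2*(-1/5))*(-5))**2 + (1 + (2 + 2*(-1/5))*(-5))**3) = 270*(4 + (1 + (2 - 2/5)*(-5))**2 + (1 + (2 - 2/5)*(-5))**3) = 270*(4 + (1 + (8/5)*(-5))**2 + (1 + (8/5)*(-5))**3) = 270*(4 + (1 - 8)**2 + (1 - 8)**3) = 270*(4 + (-7)**2 + (-7)**3) = 270*(4 + 49 - 343) = 270*(-290) = -78300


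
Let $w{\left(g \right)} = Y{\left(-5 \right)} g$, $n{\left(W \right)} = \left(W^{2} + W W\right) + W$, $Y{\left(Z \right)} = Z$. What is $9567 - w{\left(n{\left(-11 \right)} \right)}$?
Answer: $10722$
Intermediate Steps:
$n{\left(W \right)} = W + 2 W^{2}$ ($n{\left(W \right)} = \left(W^{2} + W^{2}\right) + W = 2 W^{2} + W = W + 2 W^{2}$)
$w{\left(g \right)} = - 5 g$
$9567 - w{\left(n{\left(-11 \right)} \right)} = 9567 - - 5 \left(- 11 \left(1 + 2 \left(-11\right)\right)\right) = 9567 - - 5 \left(- 11 \left(1 - 22\right)\right) = 9567 - - 5 \left(\left(-11\right) \left(-21\right)\right) = 9567 - \left(-5\right) 231 = 9567 - -1155 = 9567 + 1155 = 10722$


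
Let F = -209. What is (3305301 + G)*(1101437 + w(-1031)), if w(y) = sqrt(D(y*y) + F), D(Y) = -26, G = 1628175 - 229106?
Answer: 5181567179690 + 4704370*I*sqrt(235) ≈ 5.1816e+12 + 7.2117e+7*I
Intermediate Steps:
G = 1399069
w(y) = I*sqrt(235) (w(y) = sqrt(-26 - 209) = sqrt(-235) = I*sqrt(235))
(3305301 + G)*(1101437 + w(-1031)) = (3305301 + 1399069)*(1101437 + I*sqrt(235)) = 4704370*(1101437 + I*sqrt(235)) = 5181567179690 + 4704370*I*sqrt(235)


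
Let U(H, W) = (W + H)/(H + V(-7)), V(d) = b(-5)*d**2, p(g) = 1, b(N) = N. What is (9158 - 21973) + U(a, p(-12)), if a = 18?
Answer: -2909024/227 ≈ -12815.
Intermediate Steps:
V(d) = -5*d**2
U(H, W) = (H + W)/(-245 + H) (U(H, W) = (W + H)/(H - 5*(-7)**2) = (H + W)/(H - 5*49) = (H + W)/(H - 245) = (H + W)/(-245 + H))
(9158 - 21973) + U(a, p(-12)) = (9158 - 21973) + (18 + 1)/(-245 + 18) = -12815 + 19/(-227) = -12815 - 1/227*19 = -12815 - 19/227 = -2909024/227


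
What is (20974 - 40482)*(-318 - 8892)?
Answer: 179668680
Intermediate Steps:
(20974 - 40482)*(-318 - 8892) = -19508*(-9210) = 179668680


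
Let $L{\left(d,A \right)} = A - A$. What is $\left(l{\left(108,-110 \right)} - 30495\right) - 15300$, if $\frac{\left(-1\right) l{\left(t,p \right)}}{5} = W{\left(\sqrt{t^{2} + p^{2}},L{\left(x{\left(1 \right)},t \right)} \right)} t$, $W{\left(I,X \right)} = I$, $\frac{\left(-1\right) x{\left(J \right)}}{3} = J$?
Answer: $-45795 - 1080 \sqrt{5941} \approx -1.2904 \cdot 10^{5}$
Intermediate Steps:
$x{\left(J \right)} = - 3 J$
$L{\left(d,A \right)} = 0$
$l{\left(t,p \right)} = - 5 t \sqrt{p^{2} + t^{2}}$ ($l{\left(t,p \right)} = - 5 \sqrt{t^{2} + p^{2}} t = - 5 \sqrt{p^{2} + t^{2}} t = - 5 t \sqrt{p^{2} + t^{2}}$)
$\left(l{\left(108,-110 \right)} - 30495\right) - 15300 = \left(\left(-5\right) 108 \sqrt{\left(-110\right)^{2} + 108^{2}} - 30495\right) - 15300 = \left(\left(-5\right) 108 \sqrt{12100 + 11664} - 30495\right) - 15300 = \left(\left(-5\right) 108 \sqrt{23764} - 30495\right) - 15300 = \left(\left(-5\right) 108 \cdot 2 \sqrt{5941} - 30495\right) - 15300 = \left(- 1080 \sqrt{5941} - 30495\right) - 15300 = \left(-30495 - 1080 \sqrt{5941}\right) - 15300 = -45795 - 1080 \sqrt{5941}$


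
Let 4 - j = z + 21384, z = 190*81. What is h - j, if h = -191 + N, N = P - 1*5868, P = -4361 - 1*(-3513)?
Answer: 29863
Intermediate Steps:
z = 15390
P = -848 (P = -4361 + 3513 = -848)
N = -6716 (N = -848 - 1*5868 = -848 - 5868 = -6716)
j = -36770 (j = 4 - (15390 + 21384) = 4 - 1*36774 = 4 - 36774 = -36770)
h = -6907 (h = -191 - 6716 = -6907)
h - j = -6907 - 1*(-36770) = -6907 + 36770 = 29863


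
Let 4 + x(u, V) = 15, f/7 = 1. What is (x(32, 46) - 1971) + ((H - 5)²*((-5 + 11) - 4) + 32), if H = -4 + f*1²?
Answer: -1920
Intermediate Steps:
f = 7 (f = 7*1 = 7)
x(u, V) = 11 (x(u, V) = -4 + 15 = 11)
H = 3 (H = -4 + 7*1² = -4 + 7*1 = -4 + 7 = 3)
(x(32, 46) - 1971) + ((H - 5)²*((-5 + 11) - 4) + 32) = (11 - 1971) + ((3 - 5)²*((-5 + 11) - 4) + 32) = -1960 + ((-2)²*(6 - 4) + 32) = -1960 + (4*2 + 32) = -1960 + (8 + 32) = -1960 + 40 = -1920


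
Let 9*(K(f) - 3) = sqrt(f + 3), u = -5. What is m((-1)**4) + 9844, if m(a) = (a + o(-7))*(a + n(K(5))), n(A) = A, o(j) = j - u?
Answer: 9840 - 2*sqrt(2)/9 ≈ 9839.7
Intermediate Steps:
K(f) = 3 + sqrt(3 + f)/9 (K(f) = 3 + sqrt(f + 3)/9 = 3 + sqrt(3 + f)/9)
o(j) = 5 + j (o(j) = j - 1*(-5) = j + 5 = 5 + j)
m(a) = (-2 + a)*(3 + a + 2*sqrt(2)/9) (m(a) = (a + (5 - 7))*(a + (3 + sqrt(3 + 5)/9)) = (a - 2)*(a + (3 + sqrt(8)/9)) = (-2 + a)*(a + (3 + (2*sqrt(2))/9)) = (-2 + a)*(a + (3 + 2*sqrt(2)/9)) = (-2 + a)*(3 + a + 2*sqrt(2)/9))
m((-1)**4) + 9844 = (-6 + (-1)**4 + ((-1)**4)**2 - 4*sqrt(2)/9 + (2/9)*(-1)**4*sqrt(2)) + 9844 = (-6 + 1 + 1**2 - 4*sqrt(2)/9 + (2/9)*1*sqrt(2)) + 9844 = (-6 + 1 + 1 - 4*sqrt(2)/9 + 2*sqrt(2)/9) + 9844 = (-4 - 2*sqrt(2)/9) + 9844 = 9840 - 2*sqrt(2)/9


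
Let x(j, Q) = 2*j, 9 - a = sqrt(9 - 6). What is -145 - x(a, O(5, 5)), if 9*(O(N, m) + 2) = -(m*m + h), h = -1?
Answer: -163 + 2*sqrt(3) ≈ -159.54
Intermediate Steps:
a = 9 - sqrt(3) (a = 9 - sqrt(9 - 6) = 9 - sqrt(3) ≈ 7.2680)
O(N, m) = -17/9 - m**2/9 (O(N, m) = -2 + (-(m*m - 1))/9 = -2 + (-(m**2 - 1))/9 = -2 + (-(-1 + m**2))/9 = -2 + (1 - m**2)/9 = -2 + (1/9 - m**2/9) = -17/9 - m**2/9)
-145 - x(a, O(5, 5)) = -145 - 2*(9 - sqrt(3)) = -145 - (18 - 2*sqrt(3)) = -145 + (-18 + 2*sqrt(3)) = -163 + 2*sqrt(3)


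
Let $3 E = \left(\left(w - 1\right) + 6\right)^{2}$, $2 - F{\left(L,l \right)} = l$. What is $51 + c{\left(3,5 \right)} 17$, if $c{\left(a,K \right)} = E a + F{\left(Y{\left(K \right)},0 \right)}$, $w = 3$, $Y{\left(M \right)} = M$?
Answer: $1173$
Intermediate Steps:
$F{\left(L,l \right)} = 2 - l$
$E = \frac{64}{3}$ ($E = \frac{\left(\left(3 - 1\right) + 6\right)^{2}}{3} = \frac{\left(2 + 6\right)^{2}}{3} = \frac{8^{2}}{3} = \frac{1}{3} \cdot 64 = \frac{64}{3} \approx 21.333$)
$c{\left(a,K \right)} = 2 + \frac{64 a}{3}$ ($c{\left(a,K \right)} = \frac{64 a}{3} + \left(2 - 0\right) = \frac{64 a}{3} + \left(2 + 0\right) = \frac{64 a}{3} + 2 = 2 + \frac{64 a}{3}$)
$51 + c{\left(3,5 \right)} 17 = 51 + \left(2 + \frac{64}{3} \cdot 3\right) 17 = 51 + \left(2 + 64\right) 17 = 51 + 66 \cdot 17 = 51 + 1122 = 1173$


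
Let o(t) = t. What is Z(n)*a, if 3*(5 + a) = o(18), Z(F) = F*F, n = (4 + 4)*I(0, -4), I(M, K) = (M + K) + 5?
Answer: 64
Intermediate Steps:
I(M, K) = 5 + K + M (I(M, K) = (K + M) + 5 = 5 + K + M)
n = 8 (n = (4 + 4)*(5 - 4 + 0) = 8*1 = 8)
Z(F) = F²
a = 1 (a = -5 + (⅓)*18 = -5 + 6 = 1)
Z(n)*a = 8²*1 = 64*1 = 64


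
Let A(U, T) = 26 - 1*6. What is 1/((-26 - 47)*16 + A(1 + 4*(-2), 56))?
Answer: -1/1148 ≈ -0.00087108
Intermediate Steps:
A(U, T) = 20 (A(U, T) = 26 - 6 = 20)
1/((-26 - 47)*16 + A(1 + 4*(-2), 56)) = 1/((-26 - 47)*16 + 20) = 1/(-73*16 + 20) = 1/(-1168 + 20) = 1/(-1148) = -1/1148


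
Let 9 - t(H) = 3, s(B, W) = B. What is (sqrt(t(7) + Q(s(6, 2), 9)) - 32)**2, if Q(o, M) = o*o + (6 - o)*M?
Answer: (32 - sqrt(42))**2 ≈ 651.23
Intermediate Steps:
t(H) = 6 (t(H) = 9 - 1*3 = 9 - 3 = 6)
Q(o, M) = o**2 + M*(6 - o)
(sqrt(t(7) + Q(s(6, 2), 9)) - 32)**2 = (sqrt(6 + (6**2 + 6*9 - 1*9*6)) - 32)**2 = (sqrt(6 + (36 + 54 - 54)) - 32)**2 = (sqrt(6 + 36) - 32)**2 = (sqrt(42) - 32)**2 = (-32 + sqrt(42))**2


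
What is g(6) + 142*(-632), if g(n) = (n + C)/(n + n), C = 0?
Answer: -179487/2 ≈ -89744.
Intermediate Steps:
g(n) = ½ (g(n) = (n + 0)/(n + n) = n/((2*n)) = n*(1/(2*n)) = ½)
g(6) + 142*(-632) = ½ + 142*(-632) = ½ - 89744 = -179487/2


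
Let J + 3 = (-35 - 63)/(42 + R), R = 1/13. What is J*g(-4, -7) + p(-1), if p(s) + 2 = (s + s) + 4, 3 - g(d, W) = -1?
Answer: -11660/547 ≈ -21.316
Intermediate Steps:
g(d, W) = 4 (g(d, W) = 3 - 1*(-1) = 3 + 1 = 4)
R = 1/13 ≈ 0.076923
p(s) = 2 + 2*s (p(s) = -2 + ((s + s) + 4) = -2 + (2*s + 4) = -2 + (4 + 2*s) = 2 + 2*s)
J = -2915/547 (J = -3 + (-35 - 63)/(42 + 1/13) = -3 - 98/547/13 = -3 - 98*13/547 = -3 - 1274/547 = -2915/547 ≈ -5.3291)
J*g(-4, -7) + p(-1) = -2915/547*4 + (2 + 2*(-1)) = -11660/547 + (2 - 2) = -11660/547 + 0 = -11660/547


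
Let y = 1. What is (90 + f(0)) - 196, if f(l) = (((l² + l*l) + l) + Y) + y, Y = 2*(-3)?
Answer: -111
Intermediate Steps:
Y = -6
f(l) = -5 + l + 2*l² (f(l) = (((l² + l*l) + l) - 6) + 1 = (((l² + l²) + l) - 6) + 1 = ((2*l² + l) - 6) + 1 = ((l + 2*l²) - 6) + 1 = (-6 + l + 2*l²) + 1 = -5 + l + 2*l²)
(90 + f(0)) - 196 = (90 + (-5 + 0 + 2*0²)) - 196 = (90 + (-5 + 0 + 2*0)) - 196 = (90 + (-5 + 0 + 0)) - 196 = (90 - 5) - 196 = 85 - 196 = -111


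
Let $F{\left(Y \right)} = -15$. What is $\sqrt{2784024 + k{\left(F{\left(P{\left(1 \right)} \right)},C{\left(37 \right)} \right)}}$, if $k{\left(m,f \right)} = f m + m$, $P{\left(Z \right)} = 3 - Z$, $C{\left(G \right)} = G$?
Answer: $\sqrt{2783454} \approx 1668.4$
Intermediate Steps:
$k{\left(m,f \right)} = m + f m$
$\sqrt{2784024 + k{\left(F{\left(P{\left(1 \right)} \right)},C{\left(37 \right)} \right)}} = \sqrt{2784024 - 15 \left(1 + 37\right)} = \sqrt{2784024 - 570} = \sqrt{2783454}$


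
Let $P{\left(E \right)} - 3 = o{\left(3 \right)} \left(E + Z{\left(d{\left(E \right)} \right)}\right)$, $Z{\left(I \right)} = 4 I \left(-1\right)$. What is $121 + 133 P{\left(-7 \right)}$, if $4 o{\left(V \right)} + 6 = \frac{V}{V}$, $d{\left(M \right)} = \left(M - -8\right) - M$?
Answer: $\frac{28015}{4} \approx 7003.8$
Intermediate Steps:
$d{\left(M \right)} = 8$ ($d{\left(M \right)} = \left(M + 8\right) - M = \left(8 + M\right) - M = 8$)
$o{\left(V \right)} = - \frac{5}{4}$ ($o{\left(V \right)} = - \frac{3}{2} + \frac{V \frac{1}{V}}{4} = - \frac{3}{2} + \frac{1}{4} \cdot 1 = - \frac{3}{2} + \frac{1}{4} = - \frac{5}{4}$)
$Z{\left(I \right)} = - 4 I$
$P{\left(E \right)} = 43 - \frac{5 E}{4}$ ($P{\left(E \right)} = 3 - \frac{5 \left(E - 32\right)}{4} = 3 - \frac{5 \left(-32 + E\right)}{4} = 3 - \left(-40 + \frac{5 E}{4}\right) = 43 - \frac{5 E}{4}$)
$121 + 133 P{\left(-7 \right)} = 121 + 133 \left(43 - - \frac{35}{4}\right) = 121 + 133 \left(43 + \frac{35}{4}\right) = 121 + 133 \cdot \frac{207}{4} = 121 + \frac{27531}{4} = \frac{28015}{4}$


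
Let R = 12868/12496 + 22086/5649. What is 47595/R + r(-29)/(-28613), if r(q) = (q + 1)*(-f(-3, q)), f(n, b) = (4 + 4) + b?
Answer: 8011004901673032/831393605887 ≈ 9635.6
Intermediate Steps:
f(n, b) = 8 + b
r(q) = (1 + q)*(-8 - q) (r(q) = (q + 1)*(-(8 + q)) = (1 + q)*(-8 - q))
R = 29056499/5882492 (R = 12868*(1/12496) + 22086*(1/5649) = 3217/3124 + 7362/1883 = 29056499/5882492 ≈ 4.9395)
47595/R + r(-29)/(-28613) = 47595/(29056499/5882492) - (1 - 29)*(8 - 29)/(-28613) = 47595*(5882492/29056499) - 1*(-28)*(-21)*(-1/28613) = 279977206740/29056499 - 588*(-1/28613) = 279977206740/29056499 + 588/28613 = 8011004901673032/831393605887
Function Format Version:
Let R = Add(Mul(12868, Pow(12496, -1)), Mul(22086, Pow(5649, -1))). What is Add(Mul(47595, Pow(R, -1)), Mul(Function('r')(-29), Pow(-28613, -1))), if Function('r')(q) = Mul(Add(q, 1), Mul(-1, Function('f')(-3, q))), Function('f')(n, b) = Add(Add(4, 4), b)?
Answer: Rational(8011004901673032, 831393605887) ≈ 9635.6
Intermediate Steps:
Function('f')(n, b) = Add(8, b)
Function('r')(q) = Mul(Add(1, q), Add(-8, Mul(-1, q))) (Function('r')(q) = Mul(Add(q, 1), Mul(-1, Add(8, q))) = Mul(Add(1, q), Add(-8, Mul(-1, q))))
R = Rational(29056499, 5882492) (R = Add(Mul(12868, Rational(1, 12496)), Mul(22086, Rational(1, 5649))) = Add(Rational(3217, 3124), Rational(7362, 1883)) = Rational(29056499, 5882492) ≈ 4.9395)
Add(Mul(47595, Pow(R, -1)), Mul(Function('r')(-29), Pow(-28613, -1))) = Add(Mul(47595, Pow(Rational(29056499, 5882492), -1)), Mul(Mul(-1, Add(1, -29), Add(8, -29)), Pow(-28613, -1))) = Add(Mul(47595, Rational(5882492, 29056499)), Mul(Mul(-1, -28, -21), Rational(-1, 28613))) = Add(Rational(279977206740, 29056499), Mul(-588, Rational(-1, 28613))) = Add(Rational(279977206740, 29056499), Rational(588, 28613)) = Rational(8011004901673032, 831393605887)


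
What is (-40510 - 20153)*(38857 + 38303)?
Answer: -4680757080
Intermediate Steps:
(-40510 - 20153)*(38857 + 38303) = -60663*77160 = -4680757080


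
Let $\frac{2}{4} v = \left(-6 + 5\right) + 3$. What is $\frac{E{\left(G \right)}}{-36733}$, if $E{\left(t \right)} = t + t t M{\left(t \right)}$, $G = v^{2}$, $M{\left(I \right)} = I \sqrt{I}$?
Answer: $- \frac{16400}{36733} \approx -0.44647$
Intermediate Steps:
$v = 4$ ($v = 2 \left(\left(-6 + 5\right) + 3\right) = 2 \left(-1 + 3\right) = 2 \cdot 2 = 4$)
$M{\left(I \right)} = I^{\frac{3}{2}}$
$G = 16$ ($G = 4^{2} = 16$)
$E{\left(t \right)} = t + t^{\frac{7}{2}}$ ($E{\left(t \right)} = t + t t t^{\frac{3}{2}} = t + t^{2} t^{\frac{3}{2}} = t + t^{\frac{7}{2}}$)
$\frac{E{\left(G \right)}}{-36733} = \frac{16 + 16^{\frac{7}{2}}}{-36733} = \left(16 + 16384\right) \left(- \frac{1}{36733}\right) = 16400 \left(- \frac{1}{36733}\right) = - \frac{16400}{36733}$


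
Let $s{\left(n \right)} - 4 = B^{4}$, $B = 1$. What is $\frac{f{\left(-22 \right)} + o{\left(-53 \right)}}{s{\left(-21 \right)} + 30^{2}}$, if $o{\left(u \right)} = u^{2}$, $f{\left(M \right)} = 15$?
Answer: $\frac{2824}{905} \approx 3.1204$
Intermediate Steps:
$s{\left(n \right)} = 5$ ($s{\left(n \right)} = 4 + 1^{4} = 4 + 1 = 5$)
$\frac{f{\left(-22 \right)} + o{\left(-53 \right)}}{s{\left(-21 \right)} + 30^{2}} = \frac{15 + \left(-53\right)^{2}}{5 + 30^{2}} = \frac{15 + 2809}{5 + 900} = \frac{2824}{905}$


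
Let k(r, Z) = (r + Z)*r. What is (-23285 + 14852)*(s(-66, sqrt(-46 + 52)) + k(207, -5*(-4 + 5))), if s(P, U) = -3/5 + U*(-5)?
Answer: -1763062011/5 + 42165*sqrt(6) ≈ -3.5251e+8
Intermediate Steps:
s(P, U) = -3/5 - 5*U (s(P, U) = -3*1/5 - 5*U = -3/5 - 5*U)
k(r, Z) = r*(Z + r) (k(r, Z) = (Z + r)*r = r*(Z + r))
(-23285 + 14852)*(s(-66, sqrt(-46 + 52)) + k(207, -5*(-4 + 5))) = (-23285 + 14852)*((-3/5 - 5*sqrt(-46 + 52)) + 207*(-5*(-4 + 5) + 207)) = -8433*((-3/5 - 5*sqrt(6)) + 207*(-5*1 + 207)) = -8433*((-3/5 - 5*sqrt(6)) + 207*(-5 + 207)) = -8433*((-3/5 - 5*sqrt(6)) + 207*202) = -8433*((-3/5 - 5*sqrt(6)) + 41814) = -8433*(209067/5 - 5*sqrt(6)) = -1763062011/5 + 42165*sqrt(6)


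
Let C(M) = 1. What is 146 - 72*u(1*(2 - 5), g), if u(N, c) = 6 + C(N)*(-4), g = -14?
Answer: 2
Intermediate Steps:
u(N, c) = 2 (u(N, c) = 6 + 1*(-4) = 6 - 4 = 2)
146 - 72*u(1*(2 - 5), g) = 146 - 72*2 = 146 - 144 = 2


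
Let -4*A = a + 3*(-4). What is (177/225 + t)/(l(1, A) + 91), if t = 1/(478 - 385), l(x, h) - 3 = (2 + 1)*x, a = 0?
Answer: 618/75175 ≈ 0.0082208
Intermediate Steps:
A = 3 (A = -(0 + 3*(-4))/4 = -(0 - 12)/4 = -1/4*(-12) = 3)
l(x, h) = 3 + 3*x (l(x, h) = 3 + (2 + 1)*x = 3 + 3*x)
t = 1/93 ≈ 0.010753
(177/225 + t)/(l(1, A) + 91) = (177/225 + 1/93)/((3 + 3*1) + 91) = (177*(1/225) + 1/93)/((3 + 3) + 91) = (59/75 + 1/93)/(6 + 91) = (618/775)/97 = (618/775)*(1/97) = 618/75175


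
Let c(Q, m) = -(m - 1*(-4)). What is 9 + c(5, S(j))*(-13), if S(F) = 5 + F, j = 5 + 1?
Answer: 204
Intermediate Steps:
j = 6
c(Q, m) = -4 - m (c(Q, m) = -(m + 4) = -(4 + m) = -4 - m)
9 + c(5, S(j))*(-13) = 9 + (-4 - (5 + 6))*(-13) = 9 + (-4 - 1*11)*(-13) = 9 + (-4 - 11)*(-13) = 9 - 15*(-13) = 9 + 195 = 204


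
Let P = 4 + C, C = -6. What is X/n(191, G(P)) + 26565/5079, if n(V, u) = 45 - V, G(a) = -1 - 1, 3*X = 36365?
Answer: -57687455/741534 ≈ -77.795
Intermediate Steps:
P = -2 (P = 4 - 6 = -2)
X = 36365/3 (X = (⅓)*36365 = 36365/3 ≈ 12122.)
G(a) = -2
X/n(191, G(P)) + 26565/5079 = 36365/(3*(45 - 1*191)) + 26565/5079 = 36365/(3*(45 - 191)) + 26565*(1/5079) = (36365/3)/(-146) + 8855/1693 = (36365/3)*(-1/146) + 8855/1693 = -36365/438 + 8855/1693 = -57687455/741534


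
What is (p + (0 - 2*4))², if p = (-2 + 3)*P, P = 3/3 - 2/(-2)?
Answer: 36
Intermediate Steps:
P = 2 (P = 3*(⅓) - 2*(-½) = 1 + 1 = 2)
p = 2 (p = (-2 + 3)*2 = 1*2 = 2)
(p + (0 - 2*4))² = (2 + (0 - 2*4))² = (2 + (0 - 8))² = (2 - 8)² = (-6)² = 36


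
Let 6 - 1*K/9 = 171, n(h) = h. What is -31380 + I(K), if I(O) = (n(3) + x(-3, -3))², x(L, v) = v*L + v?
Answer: -31299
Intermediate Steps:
x(L, v) = v + L*v (x(L, v) = L*v + v = v + L*v)
K = -1485 (K = 54 - 9*171 = 54 - 1539 = -1485)
I(O) = 81 (I(O) = (3 - 3*(1 - 3))² = (3 - 3*(-2))² = (3 + 6)² = 9² = 81)
-31380 + I(K) = -31380 + 81 = -31299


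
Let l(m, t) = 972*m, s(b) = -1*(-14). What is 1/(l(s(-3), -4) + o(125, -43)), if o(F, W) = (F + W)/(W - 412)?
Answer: 455/6191558 ≈ 7.3487e-5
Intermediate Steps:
o(F, W) = (F + W)/(-412 + W)
s(b) = 14
1/(l(s(-3), -4) + o(125, -43)) = 1/(972*14 + (125 - 43)/(-412 - 43)) = 1/(13608 + 82/(-455)) = 1/(13608 - 1/455*82) = 1/(13608 - 82/455) = 1/(6191558/455) = 455/6191558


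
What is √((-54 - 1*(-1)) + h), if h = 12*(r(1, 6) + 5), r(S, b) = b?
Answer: √79 ≈ 8.8882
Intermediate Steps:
h = 132 (h = 12*(6 + 5) = 12*11 = 132)
√((-54 - 1*(-1)) + h) = √((-54 - 1*(-1)) + 132) = √((-54 + 1) + 132) = √(-53 + 132) = √79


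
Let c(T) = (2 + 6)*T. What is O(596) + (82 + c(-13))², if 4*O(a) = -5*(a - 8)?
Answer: -251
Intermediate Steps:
c(T) = 8*T
O(a) = 10 - 5*a/4 (O(a) = (-5*(a - 8))/4 = (-5*(-8 + a))/4 = (40 - 5*a)/4 = 10 - 5*a/4)
O(596) + (82 + c(-13))² = (10 - 5/4*596) + (82 + 8*(-13))² = (10 - 745) + (82 - 104)² = -735 + (-22)² = -735 + 484 = -251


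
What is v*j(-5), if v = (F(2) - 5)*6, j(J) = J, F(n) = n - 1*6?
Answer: 270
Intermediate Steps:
F(n) = -6 + n (F(n) = n - 6 = -6 + n)
v = -54 (v = ((-6 + 2) - 5)*6 = (-4 - 5)*6 = -9*6 = -54)
v*j(-5) = -54*(-5) = 270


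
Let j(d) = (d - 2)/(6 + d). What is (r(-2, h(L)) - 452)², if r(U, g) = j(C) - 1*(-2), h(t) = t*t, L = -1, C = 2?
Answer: 202500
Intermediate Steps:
j(d) = (-2 + d)/(6 + d)
h(t) = t²
r(U, g) = 2 (r(U, g) = (-2 + 2)/(6 + 2) - 1*(-2) = 0/8 + 2 = (⅛)*0 + 2 = 0 + 2 = 2)
(r(-2, h(L)) - 452)² = (2 - 452)² = (-450)² = 202500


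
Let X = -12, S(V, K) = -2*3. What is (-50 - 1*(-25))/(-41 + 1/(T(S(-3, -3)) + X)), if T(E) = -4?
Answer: 400/657 ≈ 0.60883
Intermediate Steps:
S(V, K) = -6
(-50 - 1*(-25))/(-41 + 1/(T(S(-3, -3)) + X)) = (-50 - 1*(-25))/(-41 + 1/(-4 - 12)) = (-50 + 25)/(-41 + 1/(-16)) = -25/(-41 - 1/16) = -25/(-657/16) = -16/657*(-25) = 400/657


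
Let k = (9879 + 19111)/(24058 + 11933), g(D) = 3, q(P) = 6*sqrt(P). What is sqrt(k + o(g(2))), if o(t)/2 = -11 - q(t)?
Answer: 2*sqrt(-762621297 - 431784027*sqrt(3))/11997 ≈ 6.4791*I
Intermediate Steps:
o(t) = -22 - 12*sqrt(t) (o(t) = 2*(-11 - 6*sqrt(t)) = -22 - 12*sqrt(t))
k = 28990/35991 ≈ 0.80548
sqrt(k + o(g(2))) = sqrt(28990/35991 + (-22 - 12*sqrt(3))) = sqrt(-762812/35991 - 12*sqrt(3))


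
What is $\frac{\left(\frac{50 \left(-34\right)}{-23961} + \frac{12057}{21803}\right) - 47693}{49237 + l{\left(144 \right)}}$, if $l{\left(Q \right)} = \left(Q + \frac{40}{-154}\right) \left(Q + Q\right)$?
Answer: $- \frac{274070845008862}{520841954462277} \approx -0.52621$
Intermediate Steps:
$l{\left(Q \right)} = 2 Q \left(- \frac{20}{77} + Q\right)$ ($l{\left(Q \right)} = \left(Q + 40 \left(- \frac{1}{154}\right)\right) 2 Q = \left(Q - \frac{20}{77}\right) 2 Q = \left(- \frac{20}{77} + Q\right) 2 Q = 2 Q \left(- \frac{20}{77} + Q\right)$)
$\frac{\left(\frac{50 \left(-34\right)}{-23961} + \frac{12057}{21803}\right) - 47693}{49237 + l{\left(144 \right)}} = \frac{\left(\frac{50 \left(-34\right)}{-23961} + \frac{12057}{21803}\right) - 47693}{49237 + \frac{2}{77} \cdot 144 \left(-20 + 77 \cdot 144\right)} = \frac{\left(\left(-1700\right) \left(- \frac{1}{23961}\right) + 12057 \cdot \frac{1}{21803}\right) - 47693}{49237 + \frac{2}{77} \cdot 144 \left(-20 + 11088\right)} = \frac{\left(\frac{1700}{23961} + \frac{12057}{21803}\right) - 47693}{49237 + \frac{2}{77} \cdot 144 \cdot 11068} = \frac{\frac{325962877}{522421683} - 47693}{49237 + \frac{3187584}{77}} = - \frac{24915531364442}{522421683 \cdot \frac{6978833}{77}} = \left(- \frac{24915531364442}{522421683}\right) \frac{77}{6978833} = - \frac{274070845008862}{520841954462277}$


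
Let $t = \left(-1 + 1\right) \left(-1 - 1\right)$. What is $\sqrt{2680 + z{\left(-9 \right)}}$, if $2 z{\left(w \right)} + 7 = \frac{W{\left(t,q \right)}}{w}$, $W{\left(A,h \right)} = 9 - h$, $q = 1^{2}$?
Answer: $\frac{\sqrt{96338}}{6} \approx 51.731$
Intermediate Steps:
$t = 0$ ($t = 0 \left(-2\right) = 0$)
$q = 1$
$z{\left(w \right)} = - \frac{7}{2} + \frac{4}{w}$ ($z{\left(w \right)} = - \frac{7}{2} + \frac{\left(9 - 1\right) \frac{1}{w}}{2} = - \frac{7}{2} + \frac{8 \frac{1}{w}}{2} = - \frac{7}{2} + \frac{4}{w}$)
$\sqrt{2680 + z{\left(-9 \right)}} = \sqrt{2680 - \left(\frac{7}{2} - \frac{4}{-9}\right)} = \sqrt{2680 + \left(- \frac{7}{2} + 4 \left(- \frac{1}{9}\right)\right)} = \sqrt{2680 - \frac{71}{18}} = \sqrt{\frac{48169}{18}} = \frac{\sqrt{96338}}{6}$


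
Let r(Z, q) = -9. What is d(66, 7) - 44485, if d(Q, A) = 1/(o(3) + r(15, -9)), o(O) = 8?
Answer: -44486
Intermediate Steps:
d(Q, A) = -1 (d(Q, A) = 1/(8 - 9) = 1/(-1) = -1)
d(66, 7) - 44485 = -1 - 44485 = -44486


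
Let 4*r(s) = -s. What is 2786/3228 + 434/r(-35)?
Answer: 407237/8070 ≈ 50.463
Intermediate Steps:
r(s) = -s/4 (r(s) = (-s)/4 = -s/4)
2786/3228 + 434/r(-35) = 2786/3228 + 434/((-¼*(-35))) = 2786*(1/3228) + 434/(35/4) = 1393/1614 + 434*(4/35) = 1393/1614 + 248/5 = 407237/8070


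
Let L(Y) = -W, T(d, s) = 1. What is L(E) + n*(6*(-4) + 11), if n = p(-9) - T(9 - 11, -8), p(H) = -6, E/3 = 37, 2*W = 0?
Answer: 91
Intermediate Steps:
W = 0 (W = (½)*0 = 0)
E = 111 (E = 3*37 = 111)
L(Y) = 0 (L(Y) = -1*0 = 0)
n = -7 (n = -6 - 1*1 = -6 - 1 = -7)
L(E) + n*(6*(-4) + 11) = 0 - 7*(6*(-4) + 11) = 0 - 7*(-24 + 11) = 0 - 7*(-13) = 0 + 91 = 91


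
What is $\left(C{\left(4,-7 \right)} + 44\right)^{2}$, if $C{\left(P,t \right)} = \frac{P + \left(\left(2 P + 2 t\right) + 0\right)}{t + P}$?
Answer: $\frac{17956}{9} \approx 1995.1$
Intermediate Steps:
$C{\left(P,t \right)} = \frac{2 t + 3 P}{P + t}$ ($C{\left(P,t \right)} = \frac{P + \left(2 P + 2 t\right)}{P + t} = \frac{2 t + 3 P}{P + t}$)
$\left(C{\left(4,-7 \right)} + 44\right)^{2} = \left(\frac{2 \left(-7\right) + 3 \cdot 4}{4 - 7} + 44\right)^{2} = \left(\frac{-14 + 12}{-3} + 44\right)^{2} = \left(\left(- \frac{1}{3}\right) \left(-2\right) + 44\right)^{2} = \left(\frac{2}{3} + 44\right)^{2} = \left(\frac{134}{3}\right)^{2} = \frac{17956}{9}$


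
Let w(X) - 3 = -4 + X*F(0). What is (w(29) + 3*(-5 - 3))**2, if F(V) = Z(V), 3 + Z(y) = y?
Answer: 12544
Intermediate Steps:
Z(y) = -3 + y
F(V) = -3 + V
w(X) = -1 - 3*X (w(X) = 3 + (-4 + X*(-3 + 0)) = 3 + (-4 + X*(-3)) = 3 + (-4 - 3*X) = -1 - 3*X)
(w(29) + 3*(-5 - 3))**2 = ((-1 - 3*29) + 3*(-5 - 3))**2 = ((-1 - 87) + 3*(-8))**2 = (-88 - 24)**2 = (-112)**2 = 12544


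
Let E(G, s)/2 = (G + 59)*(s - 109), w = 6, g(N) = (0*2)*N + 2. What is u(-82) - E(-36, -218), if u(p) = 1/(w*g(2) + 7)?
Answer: 285799/19 ≈ 15042.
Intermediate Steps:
g(N) = 2 (g(N) = 0*N + 2 = 0 + 2 = 2)
E(G, s) = 2*(-109 + s)*(59 + G) (E(G, s) = 2*((G + 59)*(s - 109)) = 2*((59 + G)*(-109 + s)) = 2*((-109 + s)*(59 + G)) = 2*(-109 + s)*(59 + G))
u(p) = 1/19 (u(p) = 1/(6*2 + 7) = 1/(12 + 7) = 1/19)
u(-82) - E(-36, -218) = 1/19 - (-12862 - 218*(-36) + 118*(-218) + 2*(-36)*(-218)) = 1/19 - (-12862 + 7848 - 25724 + 15696) = 1/19 - 1*(-15042) = 1/19 + 15042 = 285799/19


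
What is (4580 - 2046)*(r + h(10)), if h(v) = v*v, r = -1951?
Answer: -4690434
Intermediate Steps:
h(v) = v²
(4580 - 2046)*(r + h(10)) = (4580 - 2046)*(-1951 + 10²) = 2534*(-1951 + 100) = 2534*(-1851) = -4690434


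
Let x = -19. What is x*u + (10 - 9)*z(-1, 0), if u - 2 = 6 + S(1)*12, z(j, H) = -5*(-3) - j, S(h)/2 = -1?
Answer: 320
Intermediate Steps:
S(h) = -2 (S(h) = 2*(-1) = -2)
z(j, H) = 15 - j
u = -16 (u = 2 + (6 - 2*12) = 2 + (6 - 24) = 2 - 18 = -16)
x*u + (10 - 9)*z(-1, 0) = -19*(-16) + (10 - 9)*(15 - 1*(-1)) = 304 + 1*(15 + 1) = 304 + 1*16 = 304 + 16 = 320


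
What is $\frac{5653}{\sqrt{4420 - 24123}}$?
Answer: $- \frac{5653 i \sqrt{19703}}{19703} \approx - 40.273 i$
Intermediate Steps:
$\frac{5653}{\sqrt{4420 - 24123}} = \frac{5653}{\sqrt{-19703}} = \frac{5653}{i \sqrt{19703}} = 5653 \left(- \frac{i \sqrt{19703}}{19703}\right) = - \frac{5653 i \sqrt{19703}}{19703}$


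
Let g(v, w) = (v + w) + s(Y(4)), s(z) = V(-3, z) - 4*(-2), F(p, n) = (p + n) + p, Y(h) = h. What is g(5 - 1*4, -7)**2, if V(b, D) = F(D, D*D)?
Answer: 676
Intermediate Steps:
F(p, n) = n + 2*p (F(p, n) = (n + p) + p = n + 2*p)
V(b, D) = D**2 + 2*D (V(b, D) = D*D + 2*D = D**2 + 2*D)
s(z) = 8 + z*(2 + z) (s(z) = z*(2 + z) - 4*(-2) = z*(2 + z) - 1*(-8) = z*(2 + z) + 8 = 8 + z*(2 + z))
g(v, w) = 32 + v + w (g(v, w) = (v + w) + (8 + 4**2 + 2*4) = (v + w) + (8 + 16 + 8) = (v + w) + 32 = 32 + v + w)
g(5 - 1*4, -7)**2 = (32 + (5 - 1*4) - 7)**2 = (32 + (5 - 4) - 7)**2 = (32 + 1 - 7)**2 = 26**2 = 676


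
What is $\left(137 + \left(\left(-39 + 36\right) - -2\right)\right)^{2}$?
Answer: $18496$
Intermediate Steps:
$\left(137 + \left(\left(-39 + 36\right) - -2\right)\right)^{2} = \left(137 + \left(-3 + 2\right)\right)^{2} = \left(137 - 1\right)^{2} = 136^{2} = 18496$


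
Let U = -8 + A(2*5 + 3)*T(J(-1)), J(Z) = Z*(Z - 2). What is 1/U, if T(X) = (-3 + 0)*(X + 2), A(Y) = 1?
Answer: -1/23 ≈ -0.043478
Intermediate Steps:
J(Z) = Z*(-2 + Z)
T(X) = -6 - 3*X (T(X) = -3*(2 + X) = -6 - 3*X)
U = -23 (U = -8 + 1*(-6 - (-3)*(-2 - 1)) = -8 + 1*(-6 - (-3)*(-3)) = -8 + 1*(-6 - 3*3) = -8 + 1*(-6 - 9) = -8 + 1*(-15) = -8 - 15 = -23)
1/U = 1/(-23) = -1/23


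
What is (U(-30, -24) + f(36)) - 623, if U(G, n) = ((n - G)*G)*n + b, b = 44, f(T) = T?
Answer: 3777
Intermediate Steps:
U(G, n) = 44 + G*n*(n - G) (U(G, n) = ((n - G)*G)*n + 44 = (G*(n - G))*n + 44 = G*n*(n - G) + 44 = 44 + G*n*(n - G))
(U(-30, -24) + f(36)) - 623 = ((44 - 30*(-24)**2 - 1*(-24)*(-30)**2) + 36) - 623 = ((44 - 30*576 - 1*(-24)*900) + 36) - 623 = ((44 - 17280 + 21600) + 36) - 623 = (4364 + 36) - 623 = 4400 - 623 = 3777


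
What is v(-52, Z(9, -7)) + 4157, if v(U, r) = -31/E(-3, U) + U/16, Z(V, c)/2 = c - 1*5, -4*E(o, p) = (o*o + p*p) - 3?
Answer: 22513573/5420 ≈ 4153.8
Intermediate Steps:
E(o, p) = 3/4 - o**2/4 - p**2/4 (E(o, p) = -((o*o + p*p) - 3)/4 = -((o**2 + p**2) - 3)/4 = -(-3 + o**2 + p**2)/4 = 3/4 - o**2/4 - p**2/4)
Z(V, c) = -10 + 2*c (Z(V, c) = 2*(c - 1*5) = 2*(c - 5) = 2*(-5 + c) = -10 + 2*c)
v(U, r) = -31/(-3/2 - U**2/4) + U/16 (v(U, r) = -31/(3/4 - 1/4*(-3)**2 - U**2/4) + U/16 = -31/(3/4 - 1/4*9 - U**2/4) + U*(1/16) = -31/(3/4 - 9/4 - U**2/4) + U/16 = -31/(-3/2 - U**2/4) + U/16)
v(-52, Z(9, -7)) + 4157 = (1984 - 52*(6 + (-52)**2))/(16*(6 + (-52)**2)) + 4157 = (1984 - 52*(6 + 2704))/(16*(6 + 2704)) + 4157 = (1/16)*(1984 - 52*2710)/2710 + 4157 = (1/16)*(1/2710)*(1984 - 140920) + 4157 = (1/16)*(1/2710)*(-138936) + 4157 = -17367/5420 + 4157 = 22513573/5420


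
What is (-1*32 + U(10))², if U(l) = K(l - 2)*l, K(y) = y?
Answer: 2304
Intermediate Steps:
U(l) = l*(-2 + l) (U(l) = (l - 2)*l = (-2 + l)*l = l*(-2 + l))
(-1*32 + U(10))² = (-1*32 + 10*(-2 + 10))² = (-32 + 10*8)² = (-32 + 80)² = 48² = 2304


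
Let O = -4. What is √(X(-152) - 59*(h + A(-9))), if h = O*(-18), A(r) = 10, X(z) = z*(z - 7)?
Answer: √19330 ≈ 139.03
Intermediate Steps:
X(z) = z*(-7 + z)
h = 72 (h = -4*(-18) = 72)
√(X(-152) - 59*(h + A(-9))) = √(-152*(-7 - 152) - 59*(72 + 10)) = √(-152*(-159) - 59*82) = √(24168 - 4838) = √19330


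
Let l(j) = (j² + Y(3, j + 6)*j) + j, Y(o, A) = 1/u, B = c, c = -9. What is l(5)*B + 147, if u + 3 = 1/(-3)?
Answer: -219/2 ≈ -109.50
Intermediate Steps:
B = -9
u = -10/3 (u = -3 + 1/(-3) = -3 + 1*(-⅓) = -3 - ⅓ = -10/3 ≈ -3.3333)
Y(o, A) = -3/10 (Y(o, A) = 1/(-10/3) = -3/10)
l(j) = j² + 7*j/10 (l(j) = (j² - 3*j/10) + j = j² + 7*j/10)
l(5)*B + 147 = ((⅒)*5*(7 + 10*5))*(-9) + 147 = ((⅒)*5*(7 + 50))*(-9) + 147 = ((⅒)*5*57)*(-9) + 147 = (57/2)*(-9) + 147 = -513/2 + 147 = -219/2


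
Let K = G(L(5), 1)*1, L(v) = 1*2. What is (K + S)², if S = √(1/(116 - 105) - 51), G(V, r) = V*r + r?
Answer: -461/11 + 24*I*√385/11 ≈ -41.909 + 42.81*I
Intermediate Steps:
L(v) = 2
G(V, r) = r + V*r
S = 4*I*√385/11 (S = √(1/11 - 51) = √(-560/11) = 4*I*√385/11 ≈ 7.1351*I)
K = 3 (K = (1*(1 + 2))*1 = (1*3)*1 = 3*1 = 3)
(K + S)² = (3 + 4*I*√385/11)²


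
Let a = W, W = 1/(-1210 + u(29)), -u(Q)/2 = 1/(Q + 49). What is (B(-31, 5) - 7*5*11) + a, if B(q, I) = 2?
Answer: -18074192/47191 ≈ -383.00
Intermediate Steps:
u(Q) = -2/(49 + Q) (u(Q) = -2/(Q + 49) = -2/(49 + Q))
W = -39/47191 (W = 1/(-1210 - 2/(49 + 29)) = 1/(-1210 - 2/78) = 1/(-1210 - 2*1/78) = 1/(-1210 - 1/39) = 1/(-47191/39) = -39/47191 ≈ -0.00082643)
a = -39/47191 ≈ -0.00082643
(B(-31, 5) - 7*5*11) + a = (2 - 7*5*11) - 39/47191 = (2 - 35*11) - 39/47191 = (2 - 385) - 39/47191 = -383 - 39/47191 = -18074192/47191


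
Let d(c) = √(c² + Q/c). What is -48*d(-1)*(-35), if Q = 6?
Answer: 1680*I*√5 ≈ 3756.6*I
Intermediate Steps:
d(c) = √(c² + 6/c)
-48*d(-1)*(-35) = -48*I*√(6 + (-1)³)*(-35) = -48*I*√(6 - 1)*(-35) = -48*I*√5*(-35) = 1680*I*√5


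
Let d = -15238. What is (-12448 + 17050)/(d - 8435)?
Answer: -118/607 ≈ -0.19440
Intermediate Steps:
(-12448 + 17050)/(d - 8435) = (-12448 + 17050)/(-15238 - 8435) = 4602/(-23673) = 4602*(-1/23673) = -118/607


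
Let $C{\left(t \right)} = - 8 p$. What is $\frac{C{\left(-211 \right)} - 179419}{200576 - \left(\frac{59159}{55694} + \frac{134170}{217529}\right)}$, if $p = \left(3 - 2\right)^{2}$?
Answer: $- \frac{2173768893227802}{2429969958570485} \approx -0.89457$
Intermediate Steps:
$p = 1$ ($p = 1^{2} = 1$)
$C{\left(t \right)} = -8$ ($C{\left(t \right)} = \left(-8\right) 1 = -8$)
$\frac{C{\left(-211 \right)} - 179419}{200576 - \left(\frac{59159}{55694} + \frac{134170}{217529}\right)} = \frac{-8 - 179419}{200576 - \left(\frac{59159}{55694} + \frac{134170}{217529}\right)} = - \frac{179427}{200576 - \frac{20341262091}{12115060126}} = - \frac{179427}{\frac{2429969958570485}{12115060126}} = \left(-179427\right) \frac{12115060126}{2429969958570485} = - \frac{2173768893227802}{2429969958570485}$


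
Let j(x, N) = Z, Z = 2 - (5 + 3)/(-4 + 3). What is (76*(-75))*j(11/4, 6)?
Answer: -57000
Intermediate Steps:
Z = 10 (Z = 2 - 8/(-1) = 2 - 8*(-1) = 2 - 1*(-8) = 2 + 8 = 10)
j(x, N) = 10
(76*(-75))*j(11/4, 6) = (76*(-75))*10 = -5700*10 = -57000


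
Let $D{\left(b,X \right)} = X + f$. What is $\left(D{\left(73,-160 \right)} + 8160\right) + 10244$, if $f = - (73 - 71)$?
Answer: $18242$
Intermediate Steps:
$f = -2$ ($f = - (73 - 71) = \left(-1\right) 2 = -2$)
$D{\left(b,X \right)} = -2 + X$ ($D{\left(b,X \right)} = X - 2 = -2 + X$)
$\left(D{\left(73,-160 \right)} + 8160\right) + 10244 = \left(\left(-2 - 160\right) + 8160\right) + 10244 = \left(-162 + 8160\right) + 10244 = 7998 + 10244 = 18242$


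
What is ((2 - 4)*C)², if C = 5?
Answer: 100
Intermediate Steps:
((2 - 4)*C)² = ((2 - 4)*5)² = (-2*5)² = (-10)² = 100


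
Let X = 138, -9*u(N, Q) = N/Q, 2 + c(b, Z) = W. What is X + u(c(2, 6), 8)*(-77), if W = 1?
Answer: 9859/72 ≈ 136.93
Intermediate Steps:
c(b, Z) = -1 (c(b, Z) = -2 + 1 = -1)
u(N, Q) = -N/(9*Q)
X + u(c(2, 6), 8)*(-77) = 138 - ⅑*(-1)/8*(-77) = 138 - ⅑*(-1)*⅛*(-77) = 138 + (1/72)*(-77) = 138 - 77/72 = 9859/72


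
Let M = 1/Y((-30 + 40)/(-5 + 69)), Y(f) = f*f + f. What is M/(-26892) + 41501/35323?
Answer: 51608033567/43933157865 ≈ 1.1747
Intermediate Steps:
Y(f) = f + f**2 (Y(f) = f**2 + f = f + f**2)
M = 1024/185 (M = 1/(((-30 + 40)/(-5 + 69))*(1 + (-30 + 40)/(-5 + 69))) = 1/((10/64)*(1 + 10/64)) = 1/((10*(1/64))*(1 + 10*(1/64))) = 1/(5*(1 + 5/32)/32) = 1/((5/32)*(37/32)) = 1/(185/1024) = 1024/185 ≈ 5.5351)
M/(-26892) + 41501/35323 = (1024/185)/(-26892) + 41501/35323 = (1024/185)*(-1/26892) + 41501*(1/35323) = -256/1243755 + 41501/35323 = 51608033567/43933157865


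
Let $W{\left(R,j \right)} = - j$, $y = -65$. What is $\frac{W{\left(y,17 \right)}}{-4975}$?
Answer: $\frac{17}{4975} \approx 0.0034171$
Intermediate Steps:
$\frac{W{\left(y,17 \right)}}{-4975} = \frac{\left(-1\right) 17}{-4975} = \left(-17\right) \left(- \frac{1}{4975}\right) = \frac{17}{4975}$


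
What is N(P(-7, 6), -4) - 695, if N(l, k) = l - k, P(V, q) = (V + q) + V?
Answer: -699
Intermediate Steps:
P(V, q) = q + 2*V
N(P(-7, 6), -4) - 695 = ((6 + 2*(-7)) - 1*(-4)) - 695 = ((6 - 14) + 4) - 695 = (-8 + 4) - 695 = -4 - 695 = -699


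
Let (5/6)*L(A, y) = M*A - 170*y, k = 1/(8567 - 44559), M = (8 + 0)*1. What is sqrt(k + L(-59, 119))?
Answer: 31*I*sqrt(209296584310)/89980 ≈ 157.61*I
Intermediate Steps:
M = 8 (M = 8*1 = 8)
k = -1/35992 (k = 1/(-35992) = -1/35992 ≈ -2.7784e-5)
L(A, y) = -204*y + 48*A/5 (L(A, y) = 6*(8*A - 170*y)/5 = 6*(-170*y + 8*A)/5 = -204*y + 48*A/5)
sqrt(k + L(-59, 119)) = sqrt(-1/35992 + (-204*119 + (48/5)*(-59))) = sqrt(-1/35992 + (-24276 - 2832/5)) = sqrt(-1/35992 - 124212/5) = sqrt(-4470638309/179960) = 31*I*sqrt(209296584310)/89980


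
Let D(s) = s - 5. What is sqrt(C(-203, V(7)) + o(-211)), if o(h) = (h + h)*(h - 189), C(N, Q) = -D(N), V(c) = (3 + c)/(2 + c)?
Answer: 4*sqrt(10563) ≈ 411.11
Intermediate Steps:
D(s) = -5 + s
V(c) = (3 + c)/(2 + c)
C(N, Q) = 5 - N (C(N, Q) = -(-5 + N) = 5 - N)
o(h) = 2*h*(-189 + h) (o(h) = (2*h)*(-189 + h) = 2*h*(-189 + h))
sqrt(C(-203, V(7)) + o(-211)) = sqrt((5 - 1*(-203)) + 2*(-211)*(-189 - 211)) = sqrt((5 + 203) + 2*(-211)*(-400)) = sqrt(208 + 168800) = sqrt(169008) = 4*sqrt(10563)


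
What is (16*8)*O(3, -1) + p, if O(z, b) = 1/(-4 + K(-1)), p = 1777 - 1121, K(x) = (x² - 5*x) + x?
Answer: 784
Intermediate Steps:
K(x) = x² - 4*x
p = 656
O(z, b) = 1 (O(z, b) = 1/(-4 - (-4 - 1)) = 1/(-4 - 1*(-5)) = 1/(-4 + 5) = 1/1 = 1)
(16*8)*O(3, -1) + p = (16*8)*1 + 656 = 128*1 + 656 = 128 + 656 = 784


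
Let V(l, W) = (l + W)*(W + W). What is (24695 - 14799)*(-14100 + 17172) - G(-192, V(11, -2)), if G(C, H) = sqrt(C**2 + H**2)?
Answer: 30400512 - 12*sqrt(265) ≈ 3.0400e+7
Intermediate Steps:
V(l, W) = 2*W*(W + l) (V(l, W) = (W + l)*(2*W) = 2*W*(W + l))
(24695 - 14799)*(-14100 + 17172) - G(-192, V(11, -2)) = (24695 - 14799)*(-14100 + 17172) - sqrt((-192)**2 + (2*(-2)*(-2 + 11))**2) = 9896*3072 - sqrt(36864 + (2*(-2)*9)**2) = 30400512 - sqrt(36864 + (-36)**2) = 30400512 - sqrt(36864 + 1296) = 30400512 - sqrt(38160) = 30400512 - 12*sqrt(265)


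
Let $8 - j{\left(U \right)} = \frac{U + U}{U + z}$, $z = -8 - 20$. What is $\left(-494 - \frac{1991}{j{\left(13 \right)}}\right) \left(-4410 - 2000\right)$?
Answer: $\frac{326874745}{73} \approx 4.4777 \cdot 10^{6}$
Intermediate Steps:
$z = -28$
$j{\left(U \right)} = 8 - \frac{2 U}{-28 + U}$ ($j{\left(U \right)} = 8 - \frac{U + U}{U - 28} = 8 - \frac{2 U}{-28 + U}$)
$\left(-494 - \frac{1991}{j{\left(13 \right)}}\right) \left(-4410 - 2000\right) = \left(-494 - \frac{1991}{2 \frac{1}{-28 + 13} \left(-112 + 3 \cdot 13\right)}\right) \left(-4410 - 2000\right) = \left(-494 - \frac{1991}{2 \frac{1}{-15} \left(-112 + 39\right)}\right) \left(-6410\right) = \left(-494 - \frac{1991}{2 \left(- \frac{1}{15}\right) \left(-73\right)}\right) \left(-6410\right) = \left(-494 - \frac{1991}{\frac{146}{15}}\right) \left(-6410\right) = \left(-494 - \frac{29865}{146}\right) \left(-6410\right) = \left(- \frac{101989}{146}\right) \left(-6410\right) = \frac{326874745}{73}$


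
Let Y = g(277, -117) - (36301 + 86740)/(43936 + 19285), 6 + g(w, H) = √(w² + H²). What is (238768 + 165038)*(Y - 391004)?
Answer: -9982151453151306/63221 + 403806*√90418 ≈ -1.5777e+11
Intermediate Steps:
g(w, H) = -6 + √(H² + w²) (g(w, H) = -6 + √(w² + H²) = -6 + √(H² + w²))
Y = -502367/63221 + √90418 (Y = (-6 + √((-117)² + 277²)) - (36301 + 86740)/(43936 + 19285) = (-6 + √(13689 + 76729)) - 123041/63221 = (-6 + √90418) - 123041/63221 = -502367/63221 + √90418 ≈ 292.75)
(238768 + 165038)*(Y - 391004) = (238768 + 165038)*((-502367/63221 + √90418) - 391004) = 403806*(-24720166251/63221 + √90418) = -9982151453151306/63221 + 403806*√90418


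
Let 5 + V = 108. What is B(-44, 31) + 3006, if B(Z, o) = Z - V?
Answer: 2859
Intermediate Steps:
V = 103 (V = -5 + 108 = 103)
B(Z, o) = -103 + Z (B(Z, o) = Z - 1*103 = Z - 103 = -103 + Z)
B(-44, 31) + 3006 = (-103 - 44) + 3006 = -147 + 3006 = 2859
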